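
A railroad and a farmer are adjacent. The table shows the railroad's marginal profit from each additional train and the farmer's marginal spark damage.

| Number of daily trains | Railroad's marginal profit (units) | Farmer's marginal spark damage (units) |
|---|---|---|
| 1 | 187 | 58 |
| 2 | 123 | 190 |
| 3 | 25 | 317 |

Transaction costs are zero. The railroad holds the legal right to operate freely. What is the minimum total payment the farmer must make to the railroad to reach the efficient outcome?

Left alone the railroad would choose level 3 (marginal profit stays positive).
Efficient level: k* = 1 (marginal profit ≥ marginal spark damage through 1).
The farmer must at least cover the railroad's forgone profit from cutting 3→1: 123 + 25 = 148.

148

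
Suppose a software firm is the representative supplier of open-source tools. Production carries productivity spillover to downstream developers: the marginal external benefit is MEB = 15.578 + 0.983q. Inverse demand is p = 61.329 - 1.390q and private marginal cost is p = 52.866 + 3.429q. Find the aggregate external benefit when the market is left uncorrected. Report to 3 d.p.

Market equilibrium (private): 52.866 + 3.429q = 61.329 - 1.390q → q_m = 1.7562.
Total external benefit = ∫₀^{q_m} (15.578 + 0.983q) dq = 15.578×1.7562 + ½×0.983×1.7562² = 28.8740.

28.874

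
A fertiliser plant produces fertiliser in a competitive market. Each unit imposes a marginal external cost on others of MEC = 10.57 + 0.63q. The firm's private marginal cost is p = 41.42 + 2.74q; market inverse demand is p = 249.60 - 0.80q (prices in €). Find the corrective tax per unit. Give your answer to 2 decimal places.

tax = €40.42 per unit

Social marginal cost = private MC + MEC = 51.99 + 3.37q.
Set SMC = demand: 51.99 + 3.37q = 249.60 - 0.80q → q* = 47.3885.
The Pigouvian tax equals MEC at q*: 10.57 + 0.63×47.3885 = 40.4248.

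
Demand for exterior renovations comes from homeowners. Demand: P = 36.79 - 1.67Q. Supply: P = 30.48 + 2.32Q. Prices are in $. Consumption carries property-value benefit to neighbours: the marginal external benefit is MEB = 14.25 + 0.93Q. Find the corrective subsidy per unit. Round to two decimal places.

subsidy = $20.50 per unit

Social marginal benefit = demand + MEB = 51.04 - 0.74Q.
Set SMB = MC: 51.04 - 0.74Q = 30.48 + 2.32Q → Q* = 6.7190.
The Pigouvian subsidy equals MEB at Q*: 14.25 + 0.93×6.7190 = 20.4987.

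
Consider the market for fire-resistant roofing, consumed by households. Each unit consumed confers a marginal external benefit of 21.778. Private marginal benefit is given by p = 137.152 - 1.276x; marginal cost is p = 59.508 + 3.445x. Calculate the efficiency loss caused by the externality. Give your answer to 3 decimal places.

DWL = 50.231

Market equilibrium (private): 59.508 + 3.445x = 137.152 - 1.276x → x_m = 16.4465.
Social marginal benefit = demand + MEB = 158.930 - 1.276x.
Set SMB = MC: 158.930 - 1.276x = 59.508 + 3.445x → x* = 21.0595.
The loss is the area between SMB and MC from x* to x_m; with linear curves that's a triangle of height MEB(x_m).
DWL = ½ × 4.6130 × 21.7780 = 50.2310.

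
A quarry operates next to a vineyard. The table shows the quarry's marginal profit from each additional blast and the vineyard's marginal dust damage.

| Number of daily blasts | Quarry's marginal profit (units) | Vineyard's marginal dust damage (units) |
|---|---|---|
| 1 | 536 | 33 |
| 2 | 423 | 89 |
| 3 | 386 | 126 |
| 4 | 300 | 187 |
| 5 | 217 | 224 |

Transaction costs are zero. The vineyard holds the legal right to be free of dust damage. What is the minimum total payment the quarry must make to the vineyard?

Efficient level: marginal profit ≥ marginal dust damage through level 4, so k* = 4.
With the vineyard holding the right, the quarry must at least compensate total damage at k*: 33 + 89 + 126 + 187 = 435.

435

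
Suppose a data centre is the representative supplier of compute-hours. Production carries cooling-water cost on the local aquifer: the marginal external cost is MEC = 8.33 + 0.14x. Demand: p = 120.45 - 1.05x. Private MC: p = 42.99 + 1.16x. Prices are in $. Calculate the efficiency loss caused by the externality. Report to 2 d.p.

Market equilibrium (private): 42.99 + 1.16x = 120.45 - 1.05x → x_m = 35.0498.
Social marginal cost = private MC + MEC = 51.32 + 1.30x.
Set SMC = demand: 51.32 + 1.30x = 120.45 - 1.05x → x* = 29.4170.
Between x* and x_m the wedge SMC − demand runs linearly from 0 to MEC(x_m), so the loss is a triangle.
DWL = ½ × 5.6328 × 13.2370 = 37.2807.

DWL = $37.28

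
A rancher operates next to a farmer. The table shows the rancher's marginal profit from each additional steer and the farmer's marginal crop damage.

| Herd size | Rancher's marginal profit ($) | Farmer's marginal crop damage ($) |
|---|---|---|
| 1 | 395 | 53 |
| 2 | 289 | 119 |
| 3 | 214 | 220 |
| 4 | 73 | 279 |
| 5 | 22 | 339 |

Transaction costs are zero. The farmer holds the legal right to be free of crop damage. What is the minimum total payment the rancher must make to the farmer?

$172

Efficient level: marginal profit ≥ marginal crop damage through level 2, so k* = 2.
With the farmer holding the right, the rancher must at least compensate total damage at k*: 53 + 119 = 172.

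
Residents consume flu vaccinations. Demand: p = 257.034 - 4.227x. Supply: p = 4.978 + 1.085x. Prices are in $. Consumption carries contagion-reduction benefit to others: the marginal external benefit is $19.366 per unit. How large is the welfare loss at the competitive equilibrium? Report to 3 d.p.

Market equilibrium (private): 4.978 + 1.085x = 257.034 - 4.227x → x_m = 47.4503.
Social marginal benefit = demand + MEB = 276.400 - 4.227x.
Set SMB = MC: 276.400 - 4.227x = 4.978 + 1.085x → x* = 51.0960.
Between x* and x_m the wedge SMB − MC runs linearly from 0 to MEB(x_m), so the loss is a triangle.
DWL = ½ × 3.6457 × 19.3660 = 35.3013.

DWL = $35.301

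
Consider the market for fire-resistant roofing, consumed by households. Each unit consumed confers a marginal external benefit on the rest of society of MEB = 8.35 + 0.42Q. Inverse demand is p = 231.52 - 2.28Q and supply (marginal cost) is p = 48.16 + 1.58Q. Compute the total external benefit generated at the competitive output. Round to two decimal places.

Market equilibrium (private): 48.16 + 1.58Q = 231.52 - 2.28Q → Q_m = 47.5026.
Total external benefit = ∫₀^{Q_m} (8.35 + 0.42Q) dQ = 8.35×47.5026 + ½×0.42×47.5026² = 870.5111.

870.51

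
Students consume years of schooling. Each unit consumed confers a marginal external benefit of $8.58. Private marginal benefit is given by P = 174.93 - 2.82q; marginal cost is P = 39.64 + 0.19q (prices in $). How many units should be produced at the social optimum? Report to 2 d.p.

q* = 47.80

Social marginal benefit = demand + MEB = 183.51 - 2.82q.
Set SMB = MC: 183.51 - 2.82q = 39.64 + 0.19q → q* = 47.7973.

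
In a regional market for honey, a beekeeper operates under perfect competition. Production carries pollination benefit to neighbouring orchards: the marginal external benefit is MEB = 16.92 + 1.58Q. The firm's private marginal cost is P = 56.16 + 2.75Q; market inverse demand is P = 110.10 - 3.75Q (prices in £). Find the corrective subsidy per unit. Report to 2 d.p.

subsidy = £39.68 per unit

Social marginal cost = private MC − MEB = 39.24 + 1.17Q.
Set SMC = demand: 39.24 + 1.17Q = 110.10 - 3.75Q → Q* = 14.4024.
The Pigouvian subsidy equals MEB at Q*: 16.92 + 1.58×14.4024 = 39.6758.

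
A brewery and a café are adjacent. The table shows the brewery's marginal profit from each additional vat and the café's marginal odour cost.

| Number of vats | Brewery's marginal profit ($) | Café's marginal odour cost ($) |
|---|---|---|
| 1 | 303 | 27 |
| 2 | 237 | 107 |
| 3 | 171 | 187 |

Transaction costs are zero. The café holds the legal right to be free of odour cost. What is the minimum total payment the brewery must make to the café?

$134

Efficient level: marginal profit ≥ marginal odour cost through level 2, so k* = 2.
With the café holding the right, the brewery must at least compensate total damage at k*: 27 + 107 = 134.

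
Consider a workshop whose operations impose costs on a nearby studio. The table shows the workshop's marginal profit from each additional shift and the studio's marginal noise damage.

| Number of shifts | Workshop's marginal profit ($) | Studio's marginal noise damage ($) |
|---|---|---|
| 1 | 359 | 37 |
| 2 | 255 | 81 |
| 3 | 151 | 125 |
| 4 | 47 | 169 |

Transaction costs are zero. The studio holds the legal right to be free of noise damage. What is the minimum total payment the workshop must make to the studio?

Efficient level: marginal profit ≥ marginal noise damage through level 3, so k* = 3.
With the studio holding the right, the workshop must at least compensate total damage at k*: 37 + 81 + 125 = 243.

$243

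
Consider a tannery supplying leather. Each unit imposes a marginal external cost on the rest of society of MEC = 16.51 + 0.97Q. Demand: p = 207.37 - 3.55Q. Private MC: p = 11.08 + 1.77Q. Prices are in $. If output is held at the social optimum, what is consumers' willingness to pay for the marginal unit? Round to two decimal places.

P = $105.90

Social marginal cost = private MC + MEC = 27.59 + 2.74Q.
Set SMC = demand: 27.59 + 2.74Q = 207.37 - 3.55Q → Q* = 28.5819.
Consumer price on the demand curve at Q*: 207.37 − 3.55×28.5819 = 105.9043.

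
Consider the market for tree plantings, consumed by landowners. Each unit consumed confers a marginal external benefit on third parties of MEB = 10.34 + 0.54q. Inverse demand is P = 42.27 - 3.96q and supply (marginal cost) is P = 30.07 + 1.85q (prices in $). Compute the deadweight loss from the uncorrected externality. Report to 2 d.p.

DWL = $12.49

Market equilibrium (private): 30.07 + 1.85q = 42.27 - 3.96q → q_m = 2.0998.
Social marginal benefit = demand + MEB = 52.61 - 3.42q.
Set SMB = MC: 52.61 - 3.42q = 30.07 + 1.85q → q* = 4.2770.
The loss is the area between SMB and MC from q* to q_m; with linear curves that's a triangle of height MEB(q_m).
DWL = ½ × 2.1772 × 11.4739 = 12.4905.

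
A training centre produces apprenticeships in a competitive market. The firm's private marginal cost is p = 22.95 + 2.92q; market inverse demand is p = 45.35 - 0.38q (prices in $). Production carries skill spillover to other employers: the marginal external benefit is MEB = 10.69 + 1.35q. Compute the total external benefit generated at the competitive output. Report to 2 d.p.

$103.66

Market equilibrium (private): 22.95 + 2.92q = 45.35 - 0.38q → q_m = 6.7879.
Total external benefit = ∫₀^{q_m} (10.69 + 1.35q) dq = 10.69×6.7879 + ½×1.35×6.7879² = 103.6637.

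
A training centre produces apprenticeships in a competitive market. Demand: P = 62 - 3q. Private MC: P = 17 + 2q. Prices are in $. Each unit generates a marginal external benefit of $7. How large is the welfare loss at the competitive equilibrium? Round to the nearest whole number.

DWL = $5

Market equilibrium (private): 17 + 2q = 62 - 3q → q_m = 9.0000.
Social marginal cost = private MC − MEB = 10 + 2q.
Set SMC = demand: 10 + 2q = 62 - 3q → q* = 10.4000.
Between q* and q_m the wedge demand − SMC runs linearly from 0 to MEB(q_m), so the loss is a triangle.
DWL = ½ × 1.4000 × 7.0000 = 4.9000.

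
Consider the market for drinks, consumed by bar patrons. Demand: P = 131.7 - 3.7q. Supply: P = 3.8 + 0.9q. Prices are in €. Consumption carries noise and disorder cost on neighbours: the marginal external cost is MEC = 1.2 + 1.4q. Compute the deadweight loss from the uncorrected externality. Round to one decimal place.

DWL = €134.2

Market equilibrium (private): 3.8 + 0.9q = 131.7 - 3.7q → q_m = 27.8043.
Social marginal benefit = demand − MEC = 130.5 - 5.1q.
Set SMB = MC: 130.5 - 5.1q = 3.8 + 0.9q → q* = 21.1167.
Height of the DWL triangle at q_m is MC(q_m) − SMB(q_m) = MEC(q_m) = 40.1261.
DWL = ½ × 6.6876 × 40.1261 = 134.1737.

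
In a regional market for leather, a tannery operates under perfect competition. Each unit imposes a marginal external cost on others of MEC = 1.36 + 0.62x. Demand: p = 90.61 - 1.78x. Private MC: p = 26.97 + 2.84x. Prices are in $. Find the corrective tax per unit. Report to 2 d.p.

tax = $8.73 per unit

Social marginal cost = private MC + MEC = 28.33 + 3.46x.
Set SMC = demand: 28.33 + 3.46x = 90.61 - 1.78x → x* = 11.8855.
The Pigouvian tax equals MEC at x*: 1.36 + 0.62×11.8855 = 8.7290.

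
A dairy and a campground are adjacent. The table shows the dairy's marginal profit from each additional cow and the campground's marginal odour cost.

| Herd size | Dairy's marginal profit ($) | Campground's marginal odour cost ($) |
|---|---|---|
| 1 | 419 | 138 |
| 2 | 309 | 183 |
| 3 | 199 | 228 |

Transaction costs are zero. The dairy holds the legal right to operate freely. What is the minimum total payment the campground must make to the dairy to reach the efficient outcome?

$199

Left alone the dairy would choose level 3 (marginal profit stays positive).
Efficient level: k* = 2 (marginal profit ≥ marginal odour cost through 2).
The campground must at least cover the dairy's forgone profit from cutting 3→2: 199 = 199.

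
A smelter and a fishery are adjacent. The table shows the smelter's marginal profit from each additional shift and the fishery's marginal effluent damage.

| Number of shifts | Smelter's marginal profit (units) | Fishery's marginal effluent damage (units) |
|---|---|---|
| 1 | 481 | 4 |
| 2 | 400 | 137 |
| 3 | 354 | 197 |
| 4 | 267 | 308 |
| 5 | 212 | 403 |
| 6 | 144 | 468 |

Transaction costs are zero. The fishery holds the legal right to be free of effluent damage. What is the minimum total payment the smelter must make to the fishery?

338

Efficient level: marginal profit ≥ marginal effluent damage through level 3, so k* = 3.
With the fishery holding the right, the smelter must at least compensate total damage at k*: 4 + 137 + 197 = 338.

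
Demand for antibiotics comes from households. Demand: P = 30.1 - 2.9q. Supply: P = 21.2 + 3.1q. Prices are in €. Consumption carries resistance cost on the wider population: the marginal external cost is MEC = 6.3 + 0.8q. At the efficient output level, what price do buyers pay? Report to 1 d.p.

P = €29.0

Social marginal benefit = demand − MEC = 23.8 - 3.7q.
Set SMB = MC: 23.8 - 3.7q = 21.2 + 3.1q → q* = 0.3824.
Consumer price on the demand curve at q*: 30.1 − 2.9×0.3824 = 28.9910.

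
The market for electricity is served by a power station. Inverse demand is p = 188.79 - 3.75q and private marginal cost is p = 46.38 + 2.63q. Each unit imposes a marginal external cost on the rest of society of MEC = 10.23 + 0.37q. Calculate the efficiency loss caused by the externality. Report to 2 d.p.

Market equilibrium (private): 46.38 + 2.63q = 188.79 - 3.75q → q_m = 22.3213.
Social marginal cost = private MC + MEC = 56.61 + 3.00q.
Set SMC = demand: 56.61 + 3.00q = 188.79 - 3.75q → q* = 19.5822.
Height of the DWL triangle at q_m is SMC(q_m) − demand(q_m) = MEC(q_m) = 18.4889.
DWL = ½ × 2.7391 × 18.4889 = 25.3215.

DWL = 25.32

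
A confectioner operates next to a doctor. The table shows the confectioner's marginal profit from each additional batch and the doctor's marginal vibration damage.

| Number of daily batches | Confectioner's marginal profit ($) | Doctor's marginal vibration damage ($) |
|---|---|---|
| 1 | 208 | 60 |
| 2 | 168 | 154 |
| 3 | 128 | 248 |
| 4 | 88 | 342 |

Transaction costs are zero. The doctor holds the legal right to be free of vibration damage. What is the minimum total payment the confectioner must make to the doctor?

$214

Efficient level: marginal profit ≥ marginal vibration damage through level 2, so k* = 2.
With the doctor holding the right, the confectioner must at least compensate total damage at k*: 60 + 154 = 214.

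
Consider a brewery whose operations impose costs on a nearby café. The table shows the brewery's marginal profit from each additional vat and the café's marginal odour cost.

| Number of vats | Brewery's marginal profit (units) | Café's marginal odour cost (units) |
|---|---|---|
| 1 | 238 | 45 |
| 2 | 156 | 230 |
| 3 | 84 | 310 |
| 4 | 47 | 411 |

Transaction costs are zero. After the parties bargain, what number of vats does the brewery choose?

Bargaining reaches the level where marginal profit last exceeds marginal odour cost.
That holds through level 1 (238 ≥ 45) but not at 2 (156 < 230).

1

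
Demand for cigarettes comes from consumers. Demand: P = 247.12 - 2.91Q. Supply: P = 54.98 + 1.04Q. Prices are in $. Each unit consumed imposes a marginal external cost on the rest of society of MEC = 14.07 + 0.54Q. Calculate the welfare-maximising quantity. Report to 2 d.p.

Social marginal benefit = demand − MEC = 233.05 - 3.45Q.
Set SMB = MC: 233.05 - 3.45Q = 54.98 + 1.04Q → Q* = 39.6592.

Q* = 39.66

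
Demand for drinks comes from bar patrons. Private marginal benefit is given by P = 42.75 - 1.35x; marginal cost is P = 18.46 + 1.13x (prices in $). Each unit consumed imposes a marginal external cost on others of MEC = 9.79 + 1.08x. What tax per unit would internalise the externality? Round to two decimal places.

Social marginal benefit = demand − MEC = 32.96 - 2.43x.
Set SMB = MC: 32.96 - 2.43x = 18.46 + 1.13x → x* = 4.0730.
The Pigouvian tax equals MEC at x*: 9.79 + 1.08×4.0730 = 14.1888.

tax = $14.19 per unit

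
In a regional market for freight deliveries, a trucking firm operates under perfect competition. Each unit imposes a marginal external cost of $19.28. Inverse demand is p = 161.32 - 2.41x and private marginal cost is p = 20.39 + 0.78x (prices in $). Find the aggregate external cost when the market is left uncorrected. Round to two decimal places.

$851.77

Market equilibrium (private): 20.39 + 0.78x = 161.32 - 2.41x → x_m = 44.1787.
Total external cost = MEC × x_m = 19.28 × 44.1787 = 851.7653.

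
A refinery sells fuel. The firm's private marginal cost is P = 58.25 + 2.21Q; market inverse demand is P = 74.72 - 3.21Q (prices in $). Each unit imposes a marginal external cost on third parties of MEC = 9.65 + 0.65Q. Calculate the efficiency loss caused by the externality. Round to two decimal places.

Market equilibrium (private): 58.25 + 2.21Q = 74.72 - 3.21Q → Q_m = 3.0387.
Social marginal cost = private MC + MEC = 67.90 + 2.86Q.
Set SMC = demand: 67.90 + 2.86Q = 74.72 - 3.21Q → Q* = 1.1236.
The welfare-loss triangle has base |Q_m − Q*| and height MEC(Q_m) (the vertical gap between SMC and demand is zero at Q* and MEC at Q_m).
DWL = ½ × 1.9151 × 11.6252 = 11.1317.

DWL = $11.13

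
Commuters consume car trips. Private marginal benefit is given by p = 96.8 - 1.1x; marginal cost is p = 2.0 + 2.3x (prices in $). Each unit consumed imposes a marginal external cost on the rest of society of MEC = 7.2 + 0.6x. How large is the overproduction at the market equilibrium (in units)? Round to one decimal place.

6.0 units

Market equilibrium (private): 2.0 + 2.3x = 96.8 - 1.1x → x_m = 27.8824.
Social marginal benefit = demand − MEC = 89.6 - 1.7x.
Set SMB = MC: 89.6 - 1.7x = 2.0 + 2.3x → x* = 21.9000.
Gap = |27.8824 − 21.9000| = 5.9824.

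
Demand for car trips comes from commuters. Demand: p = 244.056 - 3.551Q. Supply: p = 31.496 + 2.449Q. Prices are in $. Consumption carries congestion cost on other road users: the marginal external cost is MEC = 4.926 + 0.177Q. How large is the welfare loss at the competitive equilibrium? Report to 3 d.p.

DWL = $10.147

Market equilibrium (private): 31.496 + 2.449Q = 244.056 - 3.551Q → Q_m = 35.4267.
Social marginal benefit = demand − MEC = 239.130 - 3.728Q.
Set SMB = MC: 239.130 - 3.728Q = 31.496 + 2.449Q → Q* = 33.6141.
The welfare-loss triangle has base |Q_m − Q*| and height MEC(Q_m) (the vertical gap between SMB and MC is zero at Q* and MEC at Q_m).
DWL = ½ × 1.8126 × 11.1965 = 10.1474.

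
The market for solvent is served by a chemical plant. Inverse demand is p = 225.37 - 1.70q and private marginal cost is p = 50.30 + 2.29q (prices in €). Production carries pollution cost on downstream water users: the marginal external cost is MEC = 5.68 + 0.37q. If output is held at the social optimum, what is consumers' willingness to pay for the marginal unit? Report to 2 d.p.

Social marginal cost = private MC + MEC = 55.98 + 2.66q.
Set SMC = demand: 55.98 + 2.66q = 225.37 - 1.70q → q* = 38.8509.
Consumer price on the demand curve at q*: 225.37 − 1.70×38.8509 = 159.3235.

P = €159.32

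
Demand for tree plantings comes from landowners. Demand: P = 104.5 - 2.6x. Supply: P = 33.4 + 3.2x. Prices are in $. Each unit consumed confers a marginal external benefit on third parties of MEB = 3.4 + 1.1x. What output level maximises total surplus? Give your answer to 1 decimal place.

Social marginal benefit = demand + MEB = 107.9 - 1.5x.
Set SMB = MC: 107.9 - 1.5x = 33.4 + 3.2x → x* = 15.8511.

x* = 15.9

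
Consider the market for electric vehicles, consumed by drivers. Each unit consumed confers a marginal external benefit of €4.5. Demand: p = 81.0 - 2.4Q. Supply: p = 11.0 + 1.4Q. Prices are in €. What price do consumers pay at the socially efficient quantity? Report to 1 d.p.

Social marginal benefit = demand + MEB = 85.5 - 2.4Q.
Set SMB = MC: 85.5 - 2.4Q = 11.0 + 1.4Q → Q* = 19.6053.
Consumer price on the demand curve at Q*: 81.0 − 2.4×19.6053 = 33.9473.

P = €33.9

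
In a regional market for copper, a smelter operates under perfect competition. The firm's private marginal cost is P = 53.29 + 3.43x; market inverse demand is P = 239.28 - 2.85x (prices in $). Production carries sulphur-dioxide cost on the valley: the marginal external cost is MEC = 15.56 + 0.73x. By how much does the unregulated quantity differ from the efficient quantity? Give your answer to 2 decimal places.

5.30 units

Market equilibrium (private): 53.29 + 3.43x = 239.28 - 2.85x → x_m = 29.6162.
Social marginal cost = private MC + MEC = 68.85 + 4.16x.
Set SMC = demand: 68.85 + 4.16x = 239.28 - 2.85x → x* = 24.3124.
Gap = |29.6162 − 24.3124| = 5.3038.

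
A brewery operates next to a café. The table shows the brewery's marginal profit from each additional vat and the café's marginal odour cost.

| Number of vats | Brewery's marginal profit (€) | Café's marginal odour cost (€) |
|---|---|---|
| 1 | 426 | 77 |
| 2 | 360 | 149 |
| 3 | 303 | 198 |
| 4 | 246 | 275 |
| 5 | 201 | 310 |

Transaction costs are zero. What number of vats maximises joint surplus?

Bargaining reaches the level where marginal profit last exceeds marginal odour cost.
That holds through level 3 (303 ≥ 198) but not at 4 (246 < 275).

3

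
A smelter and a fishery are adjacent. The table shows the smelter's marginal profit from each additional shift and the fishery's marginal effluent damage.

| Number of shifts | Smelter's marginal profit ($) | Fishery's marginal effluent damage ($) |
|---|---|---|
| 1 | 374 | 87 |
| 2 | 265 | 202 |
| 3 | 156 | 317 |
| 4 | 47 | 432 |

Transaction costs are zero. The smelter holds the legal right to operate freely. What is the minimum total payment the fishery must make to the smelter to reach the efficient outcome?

Left alone the smelter would choose level 4 (marginal profit stays positive).
Efficient level: k* = 2 (marginal profit ≥ marginal effluent damage through 2).
The fishery must at least cover the smelter's forgone profit from cutting 4→2: 156 + 47 = 203.

$203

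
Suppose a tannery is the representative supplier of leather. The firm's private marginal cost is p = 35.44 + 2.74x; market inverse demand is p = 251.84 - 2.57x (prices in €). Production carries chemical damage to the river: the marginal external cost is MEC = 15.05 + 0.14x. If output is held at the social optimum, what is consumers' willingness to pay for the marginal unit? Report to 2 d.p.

P = €156.89

Social marginal cost = private MC + MEC = 50.49 + 2.88x.
Set SMC = demand: 50.49 + 2.88x = 251.84 - 2.57x → x* = 36.9450.
Consumer price on the demand curve at x*: 251.84 − 2.57×36.9450 = 156.8914.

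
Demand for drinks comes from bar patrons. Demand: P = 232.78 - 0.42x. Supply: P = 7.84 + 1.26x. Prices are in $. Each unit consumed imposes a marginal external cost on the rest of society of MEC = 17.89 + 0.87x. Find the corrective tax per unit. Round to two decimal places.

tax = $88.53 per unit

Social marginal benefit = demand − MEC = 214.89 - 1.29x.
Set SMB = MC: 214.89 - 1.29x = 7.84 + 1.26x → x* = 81.1961.
The Pigouvian tax equals MEC at x*: 17.89 + 0.87×81.1961 = 88.5306.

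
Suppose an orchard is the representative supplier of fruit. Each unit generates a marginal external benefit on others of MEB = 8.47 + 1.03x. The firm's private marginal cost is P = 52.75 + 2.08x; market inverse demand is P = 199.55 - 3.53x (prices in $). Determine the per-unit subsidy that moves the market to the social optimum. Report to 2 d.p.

Social marginal cost = private MC − MEB = 44.28 + 1.05x.
Set SMC = demand: 44.28 + 1.05x = 199.55 - 3.53x → x* = 33.9017.
The Pigouvian subsidy equals MEB at x*: 8.47 + 1.03×33.9017 = 43.3888.

subsidy = $43.39 per unit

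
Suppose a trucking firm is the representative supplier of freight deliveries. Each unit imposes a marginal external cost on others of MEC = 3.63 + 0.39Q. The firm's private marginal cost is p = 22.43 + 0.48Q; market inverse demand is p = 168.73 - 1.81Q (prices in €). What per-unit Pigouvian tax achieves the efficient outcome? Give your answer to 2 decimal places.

Social marginal cost = private MC + MEC = 26.06 + 0.87Q.
Set SMC = demand: 26.06 + 0.87Q = 168.73 - 1.81Q → Q* = 53.2351.
The Pigouvian tax equals MEC at Q*: 3.63 + 0.39×53.2351 = 24.3917.

tax = €24.39 per unit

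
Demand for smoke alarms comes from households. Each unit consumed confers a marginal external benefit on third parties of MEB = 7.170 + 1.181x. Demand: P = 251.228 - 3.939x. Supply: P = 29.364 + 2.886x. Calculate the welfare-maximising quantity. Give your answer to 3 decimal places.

Social marginal benefit = demand + MEB = 258.398 - 2.758x.
Set SMB = MC: 258.398 - 2.758x = 29.364 + 2.886x → x* = 40.5801.

x* = 40.580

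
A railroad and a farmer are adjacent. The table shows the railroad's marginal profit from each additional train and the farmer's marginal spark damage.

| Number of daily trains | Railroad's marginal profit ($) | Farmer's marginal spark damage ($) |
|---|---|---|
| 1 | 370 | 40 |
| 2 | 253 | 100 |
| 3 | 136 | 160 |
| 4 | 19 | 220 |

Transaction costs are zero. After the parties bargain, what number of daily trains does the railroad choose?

2

Bargaining reaches the level where marginal profit last exceeds marginal spark damage.
That holds through level 2 (253 ≥ 100) but not at 3 (136 < 160).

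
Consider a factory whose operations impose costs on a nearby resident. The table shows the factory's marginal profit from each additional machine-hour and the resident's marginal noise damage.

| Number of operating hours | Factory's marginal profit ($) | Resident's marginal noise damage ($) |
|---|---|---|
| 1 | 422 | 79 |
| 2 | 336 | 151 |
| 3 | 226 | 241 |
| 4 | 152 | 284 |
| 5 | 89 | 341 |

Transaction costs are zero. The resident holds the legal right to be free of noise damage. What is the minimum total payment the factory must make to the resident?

Efficient level: marginal profit ≥ marginal noise damage through level 2, so k* = 2.
With the resident holding the right, the factory must at least compensate total damage at k*: 79 + 151 = 230.

$230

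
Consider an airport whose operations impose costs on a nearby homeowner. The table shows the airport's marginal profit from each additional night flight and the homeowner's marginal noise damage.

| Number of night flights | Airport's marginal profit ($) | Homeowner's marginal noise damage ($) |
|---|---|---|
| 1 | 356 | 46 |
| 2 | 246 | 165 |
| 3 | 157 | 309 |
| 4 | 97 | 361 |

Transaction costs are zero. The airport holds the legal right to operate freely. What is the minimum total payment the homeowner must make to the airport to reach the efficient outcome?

$254

Left alone the airport would choose level 4 (marginal profit stays positive).
Efficient level: k* = 2 (marginal profit ≥ marginal noise damage through 2).
The homeowner must at least cover the airport's forgone profit from cutting 4→2: 157 + 97 = 254.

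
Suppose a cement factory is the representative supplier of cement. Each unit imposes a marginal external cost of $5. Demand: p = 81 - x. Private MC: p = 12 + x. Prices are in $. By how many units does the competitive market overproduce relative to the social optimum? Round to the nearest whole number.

Market equilibrium (private): 12 + x = 81 - x → x_m = 34.5000.
Social marginal cost = private MC + MEC = 17 + x.
Set SMC = demand: 17 + x = 81 - x → x* = 32.0000.
Gap = |34.5000 − 32.0000| = 2.5000.

3 units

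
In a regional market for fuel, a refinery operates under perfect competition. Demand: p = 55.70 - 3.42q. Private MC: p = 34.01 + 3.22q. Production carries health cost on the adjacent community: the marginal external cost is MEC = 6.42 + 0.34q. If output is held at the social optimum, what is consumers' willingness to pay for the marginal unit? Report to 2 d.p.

P = 48.22

Social marginal cost = private MC + MEC = 40.43 + 3.56q.
Set SMC = demand: 40.43 + 3.56q = 55.70 - 3.42q → q* = 2.1877.
Consumer price on the demand curve at q*: 55.70 − 3.42×2.1877 = 48.2181.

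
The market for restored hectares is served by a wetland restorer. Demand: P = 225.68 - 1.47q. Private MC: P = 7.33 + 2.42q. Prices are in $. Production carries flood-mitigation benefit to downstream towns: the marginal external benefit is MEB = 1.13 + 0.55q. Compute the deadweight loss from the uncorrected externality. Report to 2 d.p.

DWL = $153.31

Market equilibrium (private): 7.33 + 2.42q = 225.68 - 1.47q → q_m = 56.1311.
Social marginal cost = private MC − MEB = 6.20 + 1.87q.
Set SMC = demand: 6.20 + 1.87q = 225.68 - 1.47q → q* = 65.7126.
The welfare-loss triangle has base |q_m − q*| and height MEB(q_m) (the vertical gap between SMC and demand is zero at q* and MEB at q_m).
DWL = ½ × 9.5815 × 32.0021 = 153.3141.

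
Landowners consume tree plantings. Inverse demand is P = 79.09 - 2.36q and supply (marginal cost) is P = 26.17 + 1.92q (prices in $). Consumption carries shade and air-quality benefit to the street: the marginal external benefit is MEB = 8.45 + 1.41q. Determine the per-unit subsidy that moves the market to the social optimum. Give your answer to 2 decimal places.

subsidy = $38.60 per unit

Social marginal benefit = demand + MEB = 87.54 - 0.95q.
Set SMB = MC: 87.54 - 0.95q = 26.17 + 1.92q → q* = 21.3833.
The Pigouvian subsidy equals MEB at q*: 8.45 + 1.41×21.3833 = 38.6005.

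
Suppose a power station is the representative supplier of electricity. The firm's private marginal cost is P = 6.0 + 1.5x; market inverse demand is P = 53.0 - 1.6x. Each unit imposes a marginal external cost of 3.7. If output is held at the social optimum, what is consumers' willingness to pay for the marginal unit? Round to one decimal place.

Social marginal cost = private MC + MEC = 9.7 + 1.5x.
Set SMC = demand: 9.7 + 1.5x = 53.0 - 1.6x → x* = 13.9677.
Consumer price on the demand curve at x*: 53.0 − 1.6×13.9677 = 30.6517.

P = 30.7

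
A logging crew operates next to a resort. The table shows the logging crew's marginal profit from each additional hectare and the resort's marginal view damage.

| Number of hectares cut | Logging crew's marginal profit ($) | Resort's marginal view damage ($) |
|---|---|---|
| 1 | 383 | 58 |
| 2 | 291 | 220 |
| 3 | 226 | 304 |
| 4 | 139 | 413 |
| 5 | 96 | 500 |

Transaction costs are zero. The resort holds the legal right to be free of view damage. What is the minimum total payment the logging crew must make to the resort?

$278

Efficient level: marginal profit ≥ marginal view damage through level 2, so k* = 2.
With the resort holding the right, the logging crew must at least compensate total damage at k*: 58 + 220 = 278.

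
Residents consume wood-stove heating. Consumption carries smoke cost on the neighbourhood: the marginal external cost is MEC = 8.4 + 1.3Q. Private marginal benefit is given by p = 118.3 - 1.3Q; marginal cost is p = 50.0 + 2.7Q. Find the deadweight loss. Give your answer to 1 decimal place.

Market equilibrium (private): 50.0 + 2.7Q = 118.3 - 1.3Q → Q_m = 17.0750.
Social marginal benefit = demand − MEC = 109.9 - 2.6Q.
Set SMB = MC: 109.9 - 2.6Q = 50.0 + 2.7Q → Q* = 11.3019.
Height of the DWL triangle at Q_m is MC(Q_m) − SMB(Q_m) = MEC(Q_m) = 30.5975.
DWL = ½ × 5.7731 × 30.5975 = 88.3212.

DWL = 88.3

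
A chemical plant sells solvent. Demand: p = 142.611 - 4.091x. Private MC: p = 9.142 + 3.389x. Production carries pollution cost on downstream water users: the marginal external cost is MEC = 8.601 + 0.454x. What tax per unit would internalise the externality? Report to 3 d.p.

Social marginal cost = private MC + MEC = 17.743 + 3.843x.
Set SMC = demand: 17.743 + 3.843x = 142.611 - 4.091x → x* = 15.7383.
The Pigouvian tax equals MEC at x*: 8.601 + 0.454×15.7383 = 15.7462.

tax = 15.746 per unit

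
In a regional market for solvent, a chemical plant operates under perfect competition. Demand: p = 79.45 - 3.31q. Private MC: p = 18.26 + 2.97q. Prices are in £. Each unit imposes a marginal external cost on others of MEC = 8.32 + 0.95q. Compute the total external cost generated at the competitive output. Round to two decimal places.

Market equilibrium (private): 18.26 + 2.97q = 79.45 - 3.31q → q_m = 9.7436.
Total external cost = ∫₀^{q_m} (8.32 + 0.95q) dq = 8.32×9.7436 + ½×0.95×9.7436² = 126.1622.

£126.16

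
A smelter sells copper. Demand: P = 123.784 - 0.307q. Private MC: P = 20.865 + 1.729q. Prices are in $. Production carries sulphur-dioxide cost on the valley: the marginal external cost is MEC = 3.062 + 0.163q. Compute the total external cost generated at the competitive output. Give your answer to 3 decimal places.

Market equilibrium (private): 20.865 + 1.729q = 123.784 - 0.307q → q_m = 50.5496.
Total external cost = ∫₀^{q_m} (3.062 + 0.163q) dq = 3.062×50.5496 + ½×0.163×50.5496² = 363.0367.

$363.037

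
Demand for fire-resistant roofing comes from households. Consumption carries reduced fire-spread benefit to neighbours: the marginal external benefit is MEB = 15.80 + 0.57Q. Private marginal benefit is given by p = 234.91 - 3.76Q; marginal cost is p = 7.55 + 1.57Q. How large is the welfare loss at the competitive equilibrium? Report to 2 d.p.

DWL = 169.03

Market equilibrium (private): 7.55 + 1.57Q = 234.91 - 3.76Q → Q_m = 42.6567.
Social marginal benefit = demand + MEB = 250.71 - 3.19Q.
Set SMB = MC: 250.71 - 3.19Q = 7.55 + 1.57Q → Q* = 51.0840.
The loss is the area between SMB and MC from Q* to Q_m; with linear curves that's a triangle of height MEB(Q_m).
DWL = ½ × 8.4273 × 40.1143 = 169.0276.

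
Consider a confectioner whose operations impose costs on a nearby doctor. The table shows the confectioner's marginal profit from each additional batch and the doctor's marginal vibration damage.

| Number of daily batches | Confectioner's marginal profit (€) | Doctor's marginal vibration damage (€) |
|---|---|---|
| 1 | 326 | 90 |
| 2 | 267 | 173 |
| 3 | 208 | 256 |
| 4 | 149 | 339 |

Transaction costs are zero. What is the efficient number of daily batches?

2

Bargaining reaches the level where marginal profit last exceeds marginal vibration damage.
That holds through level 2 (267 ≥ 173) but not at 3 (208 < 256).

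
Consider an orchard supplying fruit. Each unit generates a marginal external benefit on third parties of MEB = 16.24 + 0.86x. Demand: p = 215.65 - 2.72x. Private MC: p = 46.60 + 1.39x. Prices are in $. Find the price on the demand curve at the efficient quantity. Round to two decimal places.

Social marginal cost = private MC − MEB = 30.36 + 0.53x.
Set SMC = demand: 30.36 + 0.53x = 215.65 - 2.72x → x* = 57.0123.
Consumer price on the demand curve at x*: 215.65 − 2.72×57.0123 = 60.5765.

P = $60.58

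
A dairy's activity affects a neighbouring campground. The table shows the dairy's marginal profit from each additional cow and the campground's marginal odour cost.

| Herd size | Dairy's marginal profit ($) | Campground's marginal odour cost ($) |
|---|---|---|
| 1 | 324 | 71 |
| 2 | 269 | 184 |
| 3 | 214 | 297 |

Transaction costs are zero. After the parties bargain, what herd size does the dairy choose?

Bargaining reaches the level where marginal profit last exceeds marginal odour cost.
That holds through level 2 (269 ≥ 184) but not at 3 (214 < 297).

2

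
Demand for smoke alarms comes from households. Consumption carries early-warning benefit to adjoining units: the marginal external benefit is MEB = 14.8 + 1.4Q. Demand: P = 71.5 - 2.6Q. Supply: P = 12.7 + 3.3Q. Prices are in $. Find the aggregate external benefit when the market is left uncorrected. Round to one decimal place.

$217.0

Market equilibrium (private): 12.7 + 3.3Q = 71.5 - 2.6Q → Q_m = 9.9661.
Total external benefit = ∫₀^{Q_m} (14.8 + 1.4Q) dQ = 14.8×9.9661 + ½×1.4×9.9661² = 217.0245.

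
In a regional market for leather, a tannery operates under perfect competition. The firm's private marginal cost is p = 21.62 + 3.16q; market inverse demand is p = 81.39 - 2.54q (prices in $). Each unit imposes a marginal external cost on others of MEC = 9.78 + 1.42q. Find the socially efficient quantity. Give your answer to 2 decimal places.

q* = 7.02

Social marginal cost = private MC + MEC = 31.40 + 4.58q.
Set SMC = demand: 31.40 + 4.58q = 81.39 - 2.54q → q* = 7.0211.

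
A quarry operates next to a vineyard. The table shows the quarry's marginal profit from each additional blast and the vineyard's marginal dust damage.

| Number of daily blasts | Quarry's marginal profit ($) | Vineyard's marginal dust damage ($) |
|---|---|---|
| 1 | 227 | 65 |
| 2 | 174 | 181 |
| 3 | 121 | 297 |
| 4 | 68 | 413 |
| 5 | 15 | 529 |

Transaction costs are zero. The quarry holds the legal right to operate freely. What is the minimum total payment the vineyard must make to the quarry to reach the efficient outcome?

Left alone the quarry would choose level 5 (marginal profit stays positive).
Efficient level: k* = 1 (marginal profit ≥ marginal dust damage through 1).
The vineyard must at least cover the quarry's forgone profit from cutting 5→1: 174 + 121 + 68 + 15 = 378.

$378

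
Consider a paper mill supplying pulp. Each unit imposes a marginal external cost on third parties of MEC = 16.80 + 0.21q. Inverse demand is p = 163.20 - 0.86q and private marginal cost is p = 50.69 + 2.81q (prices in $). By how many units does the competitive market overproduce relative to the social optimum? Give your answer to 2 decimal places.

Market equilibrium (private): 50.69 + 2.81q = 163.20 - 0.86q → q_m = 30.6567.
Social marginal cost = private MC + MEC = 67.49 + 3.02q.
Set SMC = demand: 67.49 + 3.02q = 163.20 - 0.86q → q* = 24.6675.
Gap = |30.6567 − 24.6675| = 5.9892.

5.99 units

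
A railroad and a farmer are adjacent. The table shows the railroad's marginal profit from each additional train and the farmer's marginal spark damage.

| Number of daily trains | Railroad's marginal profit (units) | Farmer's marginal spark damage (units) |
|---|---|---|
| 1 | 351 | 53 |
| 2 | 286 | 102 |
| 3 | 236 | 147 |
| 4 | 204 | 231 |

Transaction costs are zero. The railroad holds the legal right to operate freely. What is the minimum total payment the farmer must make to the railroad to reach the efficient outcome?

204

Left alone the railroad would choose level 4 (marginal profit stays positive).
Efficient level: k* = 3 (marginal profit ≥ marginal spark damage through 3).
The farmer must at least cover the railroad's forgone profit from cutting 4→3: 204 = 204.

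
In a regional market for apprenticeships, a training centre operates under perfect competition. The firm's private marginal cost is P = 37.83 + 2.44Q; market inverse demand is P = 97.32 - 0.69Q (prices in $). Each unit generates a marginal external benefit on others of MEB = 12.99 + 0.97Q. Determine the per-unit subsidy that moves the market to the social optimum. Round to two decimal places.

Social marginal cost = private MC − MEB = 24.84 + 1.47Q.
Set SMC = demand: 24.84 + 1.47Q = 97.32 - 0.69Q → Q* = 33.5556.
The Pigouvian subsidy equals MEB at Q*: 12.99 + 0.97×33.5556 = 45.5389.

subsidy = $45.54 per unit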